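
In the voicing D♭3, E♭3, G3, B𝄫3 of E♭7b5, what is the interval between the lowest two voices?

major second

Those voices are D♭3 and E♭3.
D♭ up to E♭ spans 2 letter names and 2 semitones — a major second.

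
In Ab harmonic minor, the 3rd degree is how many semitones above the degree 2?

The scale is Ab Bb Cb Db Eb Fb G.
Bb up to Cb is a minor second — 1 semitone.

1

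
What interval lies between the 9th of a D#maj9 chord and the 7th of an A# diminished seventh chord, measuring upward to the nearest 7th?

diminished third

D#maj9 has E# as its 9th, and A# diminished seventh has G as its 7th.
3 letter names make it a third; at 2 semitones (a whole step narrower than major) the quality is diminished.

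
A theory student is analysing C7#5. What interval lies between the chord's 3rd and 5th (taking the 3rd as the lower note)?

The chord tones of Caug7 are C, E, G#, Bb.
The 3rd is E and the 5th is G#.
E up to G# spans 3 letter names and 4 semitones — a major third.

major 3rd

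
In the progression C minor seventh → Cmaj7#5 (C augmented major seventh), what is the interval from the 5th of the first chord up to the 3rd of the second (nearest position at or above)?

C minor seventh has G as its 5th, and Cmaj7#5 (C augmented major seventh) has E as its 3rd.
From G to E is 9 semitones, exactly the major sixth.

M6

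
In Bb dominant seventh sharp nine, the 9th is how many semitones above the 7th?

Spelling the chord: Bb–D–F–Ab–C#.
Ab to C# is an augmented third: 5 semitones.

5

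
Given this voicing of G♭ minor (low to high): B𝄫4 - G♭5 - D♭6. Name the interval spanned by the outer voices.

major tenth

The outer voices are B𝄫4 and D♭6.
From B𝄫 to D♭ is 16 semitones, exactly the major tenth.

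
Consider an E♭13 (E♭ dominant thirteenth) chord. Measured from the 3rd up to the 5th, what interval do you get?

E♭ dominant thirteenth: E♭ G B♭ D♭ F C.
That puts G below B♭.
G up to B♭ is 3 semitones, a half step narrower than a major third, so the interval is minor.

minor third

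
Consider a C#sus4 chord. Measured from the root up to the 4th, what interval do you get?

perfect 4th

C#sus4 (C# sus4) is spelled C#–F#–G#.
Root = C#; 4th = F#.
Counting 4 letters and 5 half steps from C# gives a perfect fourth.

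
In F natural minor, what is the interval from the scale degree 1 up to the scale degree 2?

major 2nd

F natural minor: F G Ab Bb C Db Eb.
The scale degree 1 is F and the 2nd degree is G.
Counting 2 letters and 2 half steps from F gives a major second.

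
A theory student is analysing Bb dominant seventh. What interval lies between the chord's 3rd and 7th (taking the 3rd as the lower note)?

Bb7 (Bb dominant seventh) is spelled Bb, D, F, Ab.
3rd = D; 7th = Ab.
5 letter names make it a fifth; at 6 semitones (a half step narrower than perfect) the quality is diminished.

diminished fifth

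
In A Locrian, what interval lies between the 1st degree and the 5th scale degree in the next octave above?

diminished twelfth

The scale runs A Bb C D Eb F G.
So we need the interval from A up to Eb.
From A to Eb: 18 semitones over a twelfth = diminished.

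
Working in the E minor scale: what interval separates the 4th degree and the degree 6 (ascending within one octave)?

m3

The scale runs E F# G A B C D.
4th degree = A; 6th scale degree = C.
From A to C: 3 semitones over a third = minor.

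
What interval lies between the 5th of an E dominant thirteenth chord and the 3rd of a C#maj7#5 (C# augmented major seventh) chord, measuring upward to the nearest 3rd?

augmented fourth

The 5th of E dominant thirteenth is B; the 3rd of C#maj7#5 (C# augmented major seventh) is E#.
4 letter names make it a fourth; at 6 semitones (a half step wider than perfect) the quality is augmented.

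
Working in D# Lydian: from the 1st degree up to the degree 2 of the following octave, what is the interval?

major ninth

The scale runs D# E# F## G## A# B# C##.
That puts D# below E#.
D# up to E# spans 9 letter names and 14 semitones — a major ninth.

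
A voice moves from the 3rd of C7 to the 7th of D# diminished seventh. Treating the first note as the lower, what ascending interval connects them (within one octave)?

minor sixth

C7 has E as its 3rd, and D# diminished seventh has C as its 7th.
6 letter names make it a sixth; at 8 semitones (a half step narrower than major) the quality is minor.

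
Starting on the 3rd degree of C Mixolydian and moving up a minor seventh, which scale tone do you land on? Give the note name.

D

The scale is C D E F G A B♭.
The 3rd degree is E; a minor seventh above that is D — scale degree 2.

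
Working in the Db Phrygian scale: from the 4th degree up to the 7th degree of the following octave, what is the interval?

Spelling the Db Phrygian scale: Db Ebb Fb Gb Ab Bbb Cb.
The 4th degree is Gb and the degree 7 (up an octave) is Cb.
Gb up to Cb spans 11 letter names and 17 semitones — a perfect eleventh.

perfect eleventh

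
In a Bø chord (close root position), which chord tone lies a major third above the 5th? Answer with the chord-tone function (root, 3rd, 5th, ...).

Bm7b5 (B half-diminished seventh): B D F A.
The 5th is F. A major third above F is A.
A is the chord's 7th.

7th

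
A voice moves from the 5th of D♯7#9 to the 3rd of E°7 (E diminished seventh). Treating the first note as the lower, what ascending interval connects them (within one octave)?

diminished 7th

The 5th of D♯7#9 is A♯; the 3rd of E°7 (E diminished seventh) is G.
From A♯ to G: 9 semitones over a seventh = diminished.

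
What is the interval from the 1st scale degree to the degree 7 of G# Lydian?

major 7th

G# lydian: G# A# B# C## D# E# F##.
The 1st scale degree is G# and the degree 7 is F##.
From G# to F## is 11 semitones, exactly the major seventh.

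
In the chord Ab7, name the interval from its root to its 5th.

Spelling the chord: Ab–C–Eb–Gb.
The root is Ab and the 5th is Eb.
From Ab to Eb is 7 semitones, exactly the perfect fifth.

perfect 5th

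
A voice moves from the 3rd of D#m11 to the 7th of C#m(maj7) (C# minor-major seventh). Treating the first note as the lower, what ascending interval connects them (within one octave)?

augmented 4th

D#m11 has F# as its 3rd, and C#m(maj7) (C# minor-major seventh) has B# as its 7th.
4 letter names make it a fourth; at 6 semitones (a half step wider than perfect) the quality is augmented.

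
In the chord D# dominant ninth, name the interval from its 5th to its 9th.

D# dominant ninth: D#, F##, A#, C#, E#.
The 5th is A# and the 9th is E#.
Counting 5 letters and 7 half steps from A# gives a perfect fifth.

perfect fifth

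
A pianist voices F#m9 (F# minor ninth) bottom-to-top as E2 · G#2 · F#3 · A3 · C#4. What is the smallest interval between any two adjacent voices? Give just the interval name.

m3

Adjacent intervals: E2→G#2 = major third; G#2→F#3 = minor seventh; F#3→A3 = minor third; A3→C#4 = major third.
The smallest is F#3 to A3, a minor third (3 semitones).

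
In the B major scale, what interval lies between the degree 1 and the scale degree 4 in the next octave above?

P11

B major: B C# D# E F# G# A#.
The degree 1 is B and the 4th degree (up an octave) is E.
B up to E spans 11 letter names and 17 semitones — a perfect eleventh.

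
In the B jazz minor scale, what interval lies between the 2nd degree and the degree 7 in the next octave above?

Spelling the B jazz minor scale: B C# D E F# G# A#.
The 2nd degree is C# and the degree 7 (up an octave) is A#.
C# up to A# spans 13 letter names and 21 semitones — a major thirteenth.

major 13th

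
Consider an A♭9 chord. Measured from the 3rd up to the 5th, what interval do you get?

minor 3rd

A♭9 (A♭ dominant ninth) is spelled A♭–C–E♭–G♭–B♭.
The 3rd is C and the 5th is E♭.
From C to E♭: 3 semitones over a third = minor.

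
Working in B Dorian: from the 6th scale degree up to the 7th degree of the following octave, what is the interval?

The scale runs B C♯ D E F♯ G♯ A.
That puts G♯ below A.
G♯ up to A is 13 semitones, a half step narrower than a major ninth, so the interval is minor.

m9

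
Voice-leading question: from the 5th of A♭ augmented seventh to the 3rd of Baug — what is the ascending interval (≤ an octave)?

The 5th of A♭ augmented seventh is E; the 3rd of Baug is D♯.
From E to D♯ is 11 semitones, exactly the major seventh.

major 7th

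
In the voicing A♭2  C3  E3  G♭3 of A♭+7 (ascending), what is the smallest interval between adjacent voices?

diminished third

Adjacent intervals: A♭2→C3 = major third; C3→E3 = major third; E3→G♭3 = diminished third.
The smallest is E3 to G♭3, a diminished third (2 semitones).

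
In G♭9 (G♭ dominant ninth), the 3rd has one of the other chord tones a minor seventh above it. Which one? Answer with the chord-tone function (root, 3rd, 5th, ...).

9th

G♭9 is spelled G♭, B♭, D♭, F♭, A♭.
The 3rd is B♭. A minor seventh above B♭ is A♭.
A♭ is the chord's 9th.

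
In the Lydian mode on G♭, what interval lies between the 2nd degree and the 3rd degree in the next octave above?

major ninth

The scale runs G♭ A♭ B♭ C D♭ E♭ F.
So we need the interval from A♭ up to B♭.
A♭ up to B♭ spans 9 letter names and 14 semitones — a major ninth.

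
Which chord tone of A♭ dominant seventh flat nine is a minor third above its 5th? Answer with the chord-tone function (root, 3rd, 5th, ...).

7th

The chord tones of A♭ dominant seventh flat nine are A♭ C E♭ G♭ B𝄫.
The 5th is E♭. A minor third above E♭ is G♭.
G♭ is the chord's 7th.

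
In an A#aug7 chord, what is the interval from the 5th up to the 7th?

diminished 3rd

A# augmented seventh is spelled A# C## E## G#.
That puts E## below G#.
From E## to G#: 2 semitones over a third = diminished.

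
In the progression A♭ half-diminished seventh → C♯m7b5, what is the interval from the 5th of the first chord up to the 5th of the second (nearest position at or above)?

The 5th of A♭ half-diminished seventh is E𝄫; the 5th of C♯m7b5 is G.
From E𝄫 to G: 5 semitones over a third = augmented.

augmented third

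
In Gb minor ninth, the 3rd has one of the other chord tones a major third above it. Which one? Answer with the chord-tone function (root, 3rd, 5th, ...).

5th

Gbmin9 (Gb minor ninth): Gb Bbb Db Fb Ab.
The 3rd is Bbb. A major third above Bbb is Db.
Db is the chord's 5th.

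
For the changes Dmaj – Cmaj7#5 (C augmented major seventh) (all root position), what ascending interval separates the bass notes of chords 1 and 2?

The roots are D and C.
D up to C is 10 semitones, a half step narrower than a major seventh, so the interval is minor.

minor 7th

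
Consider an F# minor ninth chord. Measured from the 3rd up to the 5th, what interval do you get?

major third

The chord tones of F#min9 are F#-A-C#-E-G#.
So we need the interval from A up to C#.
From A to C# is 4 semitones, exactly the major third.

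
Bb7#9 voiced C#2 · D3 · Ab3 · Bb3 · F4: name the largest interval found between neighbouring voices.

Adjacent intervals: C#2→D3 = minor ninth; D3→Ab3 = diminished fifth; Ab3→Bb3 = major second; Bb3→F4 = perfect fifth.
The largest is C#2 to D3, a minor ninth (13 semitones).

minor ninth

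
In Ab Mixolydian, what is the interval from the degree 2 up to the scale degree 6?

perfect 5th

The scale runs Ab Bb C Db Eb F Gb.
The degree 2 is Bb and the 6th scale degree is F.
From Bb to F is 7 semitones, exactly the perfect fifth.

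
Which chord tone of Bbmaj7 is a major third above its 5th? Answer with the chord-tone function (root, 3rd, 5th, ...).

The chord tones of Bbmaj7 (Bb major seventh) are Bb D F A.
The 5th is F. A major third above F is A.
A is the chord's 7th.

7th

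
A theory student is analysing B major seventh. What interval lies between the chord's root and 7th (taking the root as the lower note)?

BM7 (B major seventh): B-D♯-F♯-A♯.
The root is B and the 7th is A♯.
B up to A♯ spans 7 letter names and 11 semitones — a major seventh.

major seventh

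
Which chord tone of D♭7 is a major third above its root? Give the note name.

F

The chord tones of D♭7 are D♭–F–A♭–C♭.
The root is D♭. A major third above D♭ is F.
F is the chord's 3rd.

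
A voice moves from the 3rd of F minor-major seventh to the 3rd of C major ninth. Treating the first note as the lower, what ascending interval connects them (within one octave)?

augmented 5th

F minor-major seventh has Ab as its 3rd, and C major ninth has E as its 3rd.
From Ab to E: 8 semitones over a fifth = augmented.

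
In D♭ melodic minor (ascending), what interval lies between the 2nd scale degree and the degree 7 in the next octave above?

Spelling D♭ melodic minor (ascending): D♭ E♭ F♭ G♭ A♭ B♭ C.
2nd scale degree = E♭; degree 7 (up an octave) = C.
From E♭ to C is 21 semitones, exactly the major thirteenth.

major thirteenth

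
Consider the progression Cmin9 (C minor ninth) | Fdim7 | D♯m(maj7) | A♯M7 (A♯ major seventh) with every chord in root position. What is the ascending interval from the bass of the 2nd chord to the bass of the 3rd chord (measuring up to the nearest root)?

augmented sixth

The roots are F and D♯.
From F to D♯: 10 semitones over a sixth = augmented.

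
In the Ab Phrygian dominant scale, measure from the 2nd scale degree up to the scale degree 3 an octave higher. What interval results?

augmented 9th

Ab phrygian dominant: Ab Bbb C Db Eb Fb Gb.
2nd scale degree = Bbb; 3rd scale degree (up an octave) = C.
9 letter names make it a ninth; at 15 semitones (a half step wider than major) the quality is augmented.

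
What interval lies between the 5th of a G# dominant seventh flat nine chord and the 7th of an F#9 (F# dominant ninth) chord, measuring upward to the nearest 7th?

m2

The 5th of G# dominant seventh flat nine is D#; the 7th of F#9 (F# dominant ninth) is E.
From D# to E: 1 semitone over a second = minor.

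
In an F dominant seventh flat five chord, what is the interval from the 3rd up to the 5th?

F7b5: F, A, Cb, Eb.
3rd = A; 5th = Cb.
3 letter names make it a third; at 2 semitones (a whole step narrower than major) the quality is diminished.

diminished third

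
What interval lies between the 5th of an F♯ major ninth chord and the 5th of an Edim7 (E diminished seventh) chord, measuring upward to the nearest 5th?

diminished 7th

F♯ major ninth has C♯ as its 5th, and Edim7 (E diminished seventh) has B♭ as its 5th.
7 letter names make it a seventh; at 9 semitones (a whole step narrower than major) the quality is diminished.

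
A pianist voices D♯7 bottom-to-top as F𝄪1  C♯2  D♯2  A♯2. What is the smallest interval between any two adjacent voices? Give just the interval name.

M2

Adjacent intervals: F𝄪1→C♯2 = diminished fifth; C♯2→D♯2 = major second; D♯2→A♯2 = perfect fifth.
The smallest is C♯2 to D♯2, a major second (2 semitones).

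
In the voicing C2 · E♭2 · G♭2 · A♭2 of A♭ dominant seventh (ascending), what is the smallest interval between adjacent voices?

Adjacent intervals: C2→E♭2 = minor third; E♭2→G♭2 = minor third; G♭2→A♭2 = major second.
The smallest is G♭2 to A♭2, a major second (2 semitones).

major 2nd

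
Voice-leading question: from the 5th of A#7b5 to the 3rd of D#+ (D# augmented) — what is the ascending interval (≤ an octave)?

A#7b5 has E as its 5th, and D#+ (D# augmented) has F## as its 3rd.
From E to F##: 3 semitones over a second = augmented.

augmented 2nd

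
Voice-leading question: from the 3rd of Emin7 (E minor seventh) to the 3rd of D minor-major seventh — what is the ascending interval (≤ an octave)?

The 3rd of Emin7 (E minor seventh) is G; the 3rd of D minor-major seventh is F.
7 letter names make it a seventh; at 10 semitones (a half step narrower than major) the quality is minor.

minor 7th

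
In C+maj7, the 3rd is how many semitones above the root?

The chord tones of C+maj7 are C, E, G♯, B.
C to E is a major third: 4 semitones.

4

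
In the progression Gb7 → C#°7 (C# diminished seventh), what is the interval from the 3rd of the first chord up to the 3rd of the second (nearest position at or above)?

The 3rd of Gb7 is Bb; the 3rd of C#°7 (C# diminished seventh) is E.
Bb up to E is 6 semitones, a half step wider than a perfect fourth, so the interval is augmented.

augmented fourth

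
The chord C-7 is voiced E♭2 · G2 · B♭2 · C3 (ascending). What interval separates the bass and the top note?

major 6th

The outer voices are E♭2 and C3.
From E♭ to C is 9 semitones, exactly the major sixth.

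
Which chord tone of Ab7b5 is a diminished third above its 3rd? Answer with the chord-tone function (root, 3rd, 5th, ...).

Spelling the chord: Ab–C–Ebb–Gb.
The 3rd is C. A diminished third above C is Ebb.
Ebb is the chord's 5th.

5th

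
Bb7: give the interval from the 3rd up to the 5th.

minor 3rd

Spelling the chord: Bb-D-F-Ab.
So we need the interval from D up to F.
3 letter names make it a third; at 3 semitones (a half step narrower than major) the quality is minor.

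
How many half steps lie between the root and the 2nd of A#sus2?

2

The chord tones of A#sus2 (A# sus2) are A#-B#-E#.
A# to B# is a major second: 2 semitones.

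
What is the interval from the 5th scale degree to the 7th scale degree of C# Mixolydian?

minor third

The scale runs C# D# E# F# G# A# B.
So we need the interval from G# up to B.
From G# to B: 3 semitones over a third = minor.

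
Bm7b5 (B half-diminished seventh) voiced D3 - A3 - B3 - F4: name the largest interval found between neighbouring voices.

Adjacent intervals: D3→A3 = perfect fifth; A3→B3 = major second; B3→F4 = diminished fifth.
The largest is D3 to A3, a perfect fifth (7 semitones).

perfect fifth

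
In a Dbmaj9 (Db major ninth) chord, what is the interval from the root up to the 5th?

perfect 5th

The chord tones of Db major ninth are Db–F–Ab–C–Eb.
Root = Db; 5th = Ab.
Counting 5 letters and 7 half steps from Db gives a perfect fifth.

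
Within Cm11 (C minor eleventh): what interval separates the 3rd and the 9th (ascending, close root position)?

Spelling the chord: C Eb G Bb D F.
The 3rd is Eb and the 9th is D.
Counting 7 letters and 11 half steps from Eb gives a major seventh.

major seventh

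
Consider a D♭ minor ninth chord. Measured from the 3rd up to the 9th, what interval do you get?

The chord tones of D♭min9 are D♭–F♭–A♭–C♭–E♭.
3rd = F♭; 9th = E♭.
Counting 7 letters and 11 half steps from F♭ gives a major seventh.

major seventh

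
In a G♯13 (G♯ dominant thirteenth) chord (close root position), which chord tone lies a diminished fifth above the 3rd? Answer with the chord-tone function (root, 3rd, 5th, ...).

G♯13 (G♯ dominant thirteenth) is spelled G♯, B♯, D♯, F♯, A♯, E♯.
The 3rd is B♯. A diminished fifth above B♯ is F♯.
F♯ is the chord's 7th.

7th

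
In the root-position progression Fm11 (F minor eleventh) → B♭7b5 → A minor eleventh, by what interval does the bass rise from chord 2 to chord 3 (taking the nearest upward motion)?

major 7th

The roots are B♭ and A.
From B♭ to A is 11 semitones, exactly the major seventh.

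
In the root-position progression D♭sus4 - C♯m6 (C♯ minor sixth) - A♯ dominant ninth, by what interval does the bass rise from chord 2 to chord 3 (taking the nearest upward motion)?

major sixth

The roots are C♯ and A♯.
Counting 6 letters and 9 half steps from C♯ gives a major sixth.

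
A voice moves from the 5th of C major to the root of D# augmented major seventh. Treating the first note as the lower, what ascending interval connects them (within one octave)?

augmented fifth

The 5th of C major is G; the root of D# augmented major seventh is D#.
G up to D# is 8 semitones, a half step wider than a perfect fifth, so the interval is augmented.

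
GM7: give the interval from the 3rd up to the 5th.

minor third

The chord tones of GM7 are G-B-D-F#.
The 3rd is B and the 5th is D.
From B to D: 3 semitones over a third = minor.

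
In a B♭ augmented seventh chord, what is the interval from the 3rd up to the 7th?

Spelling the chord: B♭-D-F♯-A♭.
3rd = D; 7th = A♭.
From D to A♭: 6 semitones over a fifth = diminished.
That tritone between 3rd and 7th is what gives the dominant seventh its pull toward resolution.

d5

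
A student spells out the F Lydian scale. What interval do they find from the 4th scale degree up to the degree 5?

minor second

The scale runs F G A B C D E.
That puts B below C.
2 letter names make it a second; at 1 semitone (a half step narrower than major) the quality is minor.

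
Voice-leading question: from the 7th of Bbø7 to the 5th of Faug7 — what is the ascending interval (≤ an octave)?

A3

The 7th of Bbø7 is Ab; the 5th of Faug7 is C#.
Ab up to C# is 5 semitones, a half step wider than a major third, so the interval is augmented.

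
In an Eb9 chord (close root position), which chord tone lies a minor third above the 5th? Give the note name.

Db

Eb9 is spelled Eb–G–Bb–Db–F.
The 5th is Bb. A minor third above Bb is Db.
Db is the chord's 7th.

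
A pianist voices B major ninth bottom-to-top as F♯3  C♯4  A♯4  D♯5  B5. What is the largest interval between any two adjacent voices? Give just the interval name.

Adjacent intervals: F♯3→C♯4 = perfect fifth; C♯4→A♯4 = major sixth; A♯4→D♯5 = perfect fourth; D♯5→B5 = minor sixth.
The largest is C♯4 to A♯4, a major sixth (9 semitones).

major 6th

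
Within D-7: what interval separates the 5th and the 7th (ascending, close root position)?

minor third

Dm7 (D minor seventh): D F A C.
5th = A; 7th = C.
From A to C: 3 semitones over a third = minor.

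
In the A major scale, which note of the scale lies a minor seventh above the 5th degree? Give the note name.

The scale is A B C♯ D E F♯ G♯.
The 5th degree is E; a minor seventh above that is D — scale degree 4.

D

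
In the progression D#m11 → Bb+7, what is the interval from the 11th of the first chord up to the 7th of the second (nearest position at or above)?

diminished 2nd

The 11th of D#m11 is G#; the 7th of Bb+7 is Ab.
From G# to Ab: 0 semitones over a second = diminished.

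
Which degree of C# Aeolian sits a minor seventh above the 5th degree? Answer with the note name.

F#

The scale is C# D# E F# G# A B.
The 5th degree is G#; a minor seventh above that is F# — scale degree 4.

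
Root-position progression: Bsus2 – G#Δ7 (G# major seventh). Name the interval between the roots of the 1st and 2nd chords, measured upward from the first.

The roots are B and G#.
Counting 6 letters and 9 half steps from B gives a major sixth.

M6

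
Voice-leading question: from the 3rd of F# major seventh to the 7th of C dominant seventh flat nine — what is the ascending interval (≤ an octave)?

The 3rd of F# major seventh is A#; the 7th of C dominant seventh flat nine is Bb.
From A# to Bb: 0 semitones over a second = diminished.

diminished second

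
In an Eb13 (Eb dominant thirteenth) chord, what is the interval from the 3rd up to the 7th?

Eb dominant thirteenth is spelled Eb, G, Bb, Db, F, C.
That puts G below Db.
G up to Db is 6 semitones, a half step narrower than a perfect fifth, so the interval is diminished.
This 3–7 tritone is the characteristic tension at the heart of the dominant sound.

diminished fifth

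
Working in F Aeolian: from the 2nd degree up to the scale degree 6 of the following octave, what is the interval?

Spelling F Aeolian: F G Ab Bb C Db Eb.
2nd degree = G; degree 6 (up an octave) = Db.
G up to Db is 18 semitones, a half step narrower than a perfect twelfth, so the interval is diminished.

d12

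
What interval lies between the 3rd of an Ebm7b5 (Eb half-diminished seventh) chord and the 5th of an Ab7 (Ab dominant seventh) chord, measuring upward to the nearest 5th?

The 3rd of Ebm7b5 (Eb half-diminished seventh) is Gb; the 5th of Ab7 (Ab dominant seventh) is Eb.
From Gb to Eb is 9 semitones, exactly the major sixth.

major 6th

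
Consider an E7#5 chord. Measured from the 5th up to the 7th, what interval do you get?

d3

Eaug7 (E augmented seventh) is spelled E G# B# D.
5th = B#; 7th = D.
3 letter names make it a third; at 2 semitones (a whole step narrower than major) the quality is diminished.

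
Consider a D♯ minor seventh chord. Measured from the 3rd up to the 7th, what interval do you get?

P5

The chord tones of D♯-7 are D♯-F♯-A♯-C♯.
That puts F♯ below C♯.
F♯ up to C♯ spans 5 letter names and 7 semitones — a perfect fifth.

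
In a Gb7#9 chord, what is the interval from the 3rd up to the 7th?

Gb7#9: Gb–Bb–Db–Fb–A.
That puts Bb below Fb.
From Bb to Fb: 6 semitones over a fifth = diminished.

diminished fifth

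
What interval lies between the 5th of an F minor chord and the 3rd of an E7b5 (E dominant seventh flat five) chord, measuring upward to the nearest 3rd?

augmented fifth

F minor has C as its 5th, and E7b5 (E dominant seventh flat five) has G♯ as its 3rd.
From C to G♯: 8 semitones over a fifth = augmented.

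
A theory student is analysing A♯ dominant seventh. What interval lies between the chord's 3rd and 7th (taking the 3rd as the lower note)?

diminished fifth

Spelling the chord: A♯-C𝄪-E♯-G♯.
The 3rd is C𝄪 and the 7th is G♯.
5 letter names make it a fifth; at 6 semitones (a half step narrower than perfect) the quality is diminished.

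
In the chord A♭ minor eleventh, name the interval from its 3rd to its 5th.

major third

Spelling the chord: A♭–C♭–E♭–G♭–B♭–D♭.
The 3rd is C♭ and the 5th is E♭.
Counting 3 letters and 4 half steps from C♭ gives a major third.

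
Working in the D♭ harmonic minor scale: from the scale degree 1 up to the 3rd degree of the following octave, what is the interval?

The scale runs D♭ E♭ F♭ G♭ A♭ B𝄫 C.
The scale degree 1 is D♭ and the 3rd scale degree (up an octave) is F♭.
From D♭ to F♭: 15 semitones over a tenth = minor.

minor tenth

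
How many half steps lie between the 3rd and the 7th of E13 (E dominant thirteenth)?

6

The chord tones of E13 are E G♯ B D F♯ C♯.
G♯ to D is a diminished fifth: 6 semitones.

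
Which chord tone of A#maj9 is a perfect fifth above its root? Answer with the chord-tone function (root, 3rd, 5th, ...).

5th

The chord tones of A#maj9 are A#, C##, E#, G##, B#.
The root is A#. A perfect fifth above A# is E#.
E# is the chord's 5th.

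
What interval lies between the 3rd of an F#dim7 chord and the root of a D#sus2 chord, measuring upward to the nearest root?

A4

The 3rd of F#dim7 is A; the root of D#sus2 is D#.
4 letter names make it a fourth; at 6 semitones (a half step wider than perfect) the quality is augmented.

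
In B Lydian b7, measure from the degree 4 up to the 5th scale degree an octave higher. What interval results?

minor ninth

Spelling B Lydian b7: B C# D# E# F# G# A.
Degree 4 = E#; 5th degree (up an octave) = F#.
From E# to F#: 13 semitones over a ninth = minor.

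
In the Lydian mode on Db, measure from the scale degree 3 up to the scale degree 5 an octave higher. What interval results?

The scale runs Db Eb F G Ab Bb C.
Scale degree 3 = F; 5th scale degree (up an octave) = Ab.
From F to Ab: 15 semitones over a tenth = minor.

minor 10th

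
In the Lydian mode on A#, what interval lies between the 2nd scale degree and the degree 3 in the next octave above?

The scale runs A# B# C## D## E# F## G##.
So we need the interval from B# up to C##.
B# up to C## spans 9 letter names and 14 semitones — a major ninth.

major 9th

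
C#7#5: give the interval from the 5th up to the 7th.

diminished 3rd

C#7#5 is spelled C# E# G## B.
The 5th is G## and the 7th is B.
3 letter names make it a third; at 2 semitones (a whole step narrower than major) the quality is diminished.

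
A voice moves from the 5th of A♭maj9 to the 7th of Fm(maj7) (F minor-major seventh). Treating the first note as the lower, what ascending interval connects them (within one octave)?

The 5th of A♭maj9 is E♭; the 7th of Fm(maj7) (F minor-major seventh) is E.
1 letter names make it a unison; at 1 semitone (a half step wider than perfect) the quality is augmented.

A1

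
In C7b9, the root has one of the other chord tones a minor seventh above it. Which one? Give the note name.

Bb

The chord tones of C7b9 are C–E–G–Bb–Db.
The root is C. A minor seventh above C is Bb.
Bb is the chord's 7th.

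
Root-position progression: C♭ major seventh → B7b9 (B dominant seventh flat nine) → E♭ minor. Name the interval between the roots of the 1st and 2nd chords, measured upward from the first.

The roots are C♭ and B.
From C♭ to B: 12 semitones over a seventh = augmented.

augmented seventh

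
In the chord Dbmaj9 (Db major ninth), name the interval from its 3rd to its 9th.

The chord tones of Dbmaj9 are Db, F, Ab, C, Eb.
3rd = F; 9th = Eb.
7 letter names make it a seventh; at 10 semitones (a half step narrower than major) the quality is minor.

minor seventh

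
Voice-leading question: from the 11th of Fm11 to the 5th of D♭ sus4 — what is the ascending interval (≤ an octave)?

Fm11 has B♭ as its 11th, and D♭ sus4 has A♭ as its 5th.
From B♭ to A♭: 10 semitones over a seventh = minor.

minor seventh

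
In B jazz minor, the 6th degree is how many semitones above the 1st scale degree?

9

The scale is B C# D E F# G# A#.
B up to G# is a major sixth — 9 semitones.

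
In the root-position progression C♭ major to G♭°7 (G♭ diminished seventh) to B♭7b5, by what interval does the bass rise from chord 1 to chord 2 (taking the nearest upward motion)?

The roots are C♭ and G♭.
From C♭ to G♭ is 7 semitones, exactly the perfect fifth.

P5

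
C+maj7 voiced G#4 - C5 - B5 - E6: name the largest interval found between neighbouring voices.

Adjacent intervals: G#4→C5 = diminished fourth; C5→B5 = major seventh; B5→E6 = perfect fourth.
The largest is C5 to B5, a major seventh (11 semitones).

M7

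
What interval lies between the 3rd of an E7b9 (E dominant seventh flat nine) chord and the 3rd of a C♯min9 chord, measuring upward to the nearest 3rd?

minor sixth

E7b9 (E dominant seventh flat nine) has G♯ as its 3rd, and C♯min9 has E as its 3rd.
6 letter names make it a sixth; at 8 semitones (a half step narrower than major) the quality is minor.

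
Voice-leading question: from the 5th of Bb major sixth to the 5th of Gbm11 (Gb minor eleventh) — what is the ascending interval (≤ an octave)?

minor 6th

Bb major sixth has F as its 5th, and Gbm11 (Gb minor eleventh) has Db as its 5th.
F up to Db is 8 semitones, a half step narrower than a major sixth, so the interval is minor.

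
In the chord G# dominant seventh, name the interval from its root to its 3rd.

major 3rd

G# dominant seventh: G#–B#–D#–F#.
So we need the interval from G# up to B#.
From G# to B# is 4 semitones, exactly the major third.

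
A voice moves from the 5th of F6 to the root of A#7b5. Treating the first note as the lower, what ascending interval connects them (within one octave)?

augmented sixth

F6 has C as its 5th, and A#7b5 has A# as its root.
From C to A#: 10 semitones over a sixth = augmented.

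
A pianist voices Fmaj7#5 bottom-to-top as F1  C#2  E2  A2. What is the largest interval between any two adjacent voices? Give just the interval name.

Adjacent intervals: F1→C#2 = augmented fifth; C#2→E2 = minor third; E2→A2 = perfect fourth.
The largest is F1 to C#2, an augmented fifth (8 semitones).

augmented fifth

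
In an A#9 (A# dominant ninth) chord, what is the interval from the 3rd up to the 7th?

The chord tones of A#9 are A#-C##-E#-G#-B#.
The 3rd is C## and the 7th is G#.
From C## to G#: 6 semitones over a fifth = diminished.

diminished fifth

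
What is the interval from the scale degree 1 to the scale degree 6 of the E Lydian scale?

major 6th

The scale runs E F♯ G♯ A♯ B C♯ D♯.
That puts E below C♯.
Counting 6 letters and 9 half steps from E gives a major sixth.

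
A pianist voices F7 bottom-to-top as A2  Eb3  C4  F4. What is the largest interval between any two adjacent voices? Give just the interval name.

M6

Adjacent intervals: A2→Eb3 = diminished fifth; Eb3→C4 = major sixth; C4→F4 = perfect fourth.
The largest is Eb3 to C4, a major sixth (9 semitones).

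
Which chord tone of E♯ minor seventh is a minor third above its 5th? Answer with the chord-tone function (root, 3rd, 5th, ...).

Spelling the chord: E♯ G♯ B♯ D♯.
The 5th is B♯. A minor third above B♯ is D♯.
D♯ is the chord's 7th.

7th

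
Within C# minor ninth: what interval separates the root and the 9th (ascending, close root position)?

Spelling the chord: C#-E-G#-B-D#.
That puts C# below D#.
Counting 9 letters and 14 half steps from C# gives a major ninth.

major 9th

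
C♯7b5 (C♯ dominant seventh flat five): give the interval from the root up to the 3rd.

major third

The chord tones of C♯7b5 are C♯, E♯, G, B.
The root is C♯ and the 3rd is E♯.
C♯ up to E♯ spans 3 letter names and 4 semitones — a major third.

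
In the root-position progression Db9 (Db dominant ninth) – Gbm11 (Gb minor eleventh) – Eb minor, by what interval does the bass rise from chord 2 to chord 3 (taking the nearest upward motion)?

major sixth

The roots are Gb and Eb.
Gb up to Eb spans 6 letter names and 9 semitones — a major sixth.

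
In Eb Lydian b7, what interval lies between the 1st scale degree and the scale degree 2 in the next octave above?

major 9th

Spelling Eb Lydian b7: Eb F G A Bb C Db.
That puts Eb below F.
Counting 9 letters and 14 half steps from Eb gives a major ninth.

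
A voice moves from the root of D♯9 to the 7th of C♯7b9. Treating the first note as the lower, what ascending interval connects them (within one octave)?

D♯9 has D♯ as its root, and C♯7b9 has B as its 7th.
6 letter names make it a sixth; at 8 semitones (a half step narrower than major) the quality is minor.

minor sixth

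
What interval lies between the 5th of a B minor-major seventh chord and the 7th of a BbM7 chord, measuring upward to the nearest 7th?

The 5th of B minor-major seventh is F#; the 7th of BbM7 is A.
3 letter names make it a third; at 3 semitones (a half step narrower than major) the quality is minor.

minor third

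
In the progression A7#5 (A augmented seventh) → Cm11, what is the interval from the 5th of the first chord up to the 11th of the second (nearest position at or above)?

diminished second

The 5th of A7#5 (A augmented seventh) is E#; the 11th of Cm11 is F.
E# up to F is 0 semitones, a whole step narrower than a major second, so the interval is diminished.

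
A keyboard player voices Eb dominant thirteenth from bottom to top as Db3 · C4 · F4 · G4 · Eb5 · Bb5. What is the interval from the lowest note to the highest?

The outer voices are Db3 and Bb5.
From Db to Bb is 33 semitones, exactly the major 20th.

major 20th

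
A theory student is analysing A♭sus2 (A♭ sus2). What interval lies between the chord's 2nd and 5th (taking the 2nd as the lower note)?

A♭sus2 (A♭ sus2) is spelled A♭–B♭–E♭.
2nd = B♭; 5th = E♭.
Counting 4 letters and 5 half steps from B♭ gives a perfect fourth.

perfect 4th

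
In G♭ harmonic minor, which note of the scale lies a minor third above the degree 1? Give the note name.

Bbb

The scale is G♭ A♭ B𝄫 C♭ D♭ E𝄫 F.
The degree 1 is G♭; a minor third above that is B𝄫 — scale degree 3.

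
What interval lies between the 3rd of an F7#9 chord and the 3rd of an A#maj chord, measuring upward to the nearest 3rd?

augmented 3rd

The 3rd of F7#9 is A; the 3rd of A#maj is C##.
A up to C## is 5 semitones, a half step wider than a major third, so the interval is augmented.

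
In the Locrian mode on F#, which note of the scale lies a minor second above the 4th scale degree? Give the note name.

The scale is F# G A B C D E.
The 4th scale degree is B; a minor second above that is C — scale degree 5.

C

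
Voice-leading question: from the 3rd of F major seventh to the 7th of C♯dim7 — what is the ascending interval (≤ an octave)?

minor second

The 3rd of F major seventh is A; the 7th of C♯dim7 is B♭.
From A to B♭: 1 semitone over a second = minor.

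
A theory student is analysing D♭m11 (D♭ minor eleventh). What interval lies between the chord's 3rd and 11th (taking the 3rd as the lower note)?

D♭m11: D♭-F♭-A♭-C♭-E♭-G♭.
3rd = F♭; 11th = G♭.
F♭ up to G♭ spans 9 letter names and 14 semitones — a major ninth.

major ninth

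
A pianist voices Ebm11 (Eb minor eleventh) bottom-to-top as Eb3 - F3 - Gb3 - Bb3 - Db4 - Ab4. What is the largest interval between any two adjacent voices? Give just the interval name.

P5

Adjacent intervals: Eb3→F3 = major second; F3→Gb3 = minor second; Gb3→Bb3 = major third; Bb3→Db4 = minor third; Db4→Ab4 = perfect fifth.
The largest is Db4 to Ab4, a perfect fifth (7 semitones).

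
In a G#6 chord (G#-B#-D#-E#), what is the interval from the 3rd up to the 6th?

The 3rd is B# and the 6th is E#.
Counting 4 letters and 5 half steps from B# gives a perfect fourth.

P4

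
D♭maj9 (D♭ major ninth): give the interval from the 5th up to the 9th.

perfect fifth

The chord tones of D♭maj9 are D♭-F-A♭-C-E♭.
The 5th is A♭ and the 9th is E♭.
Counting 5 letters and 7 half steps from A♭ gives a perfect fifth.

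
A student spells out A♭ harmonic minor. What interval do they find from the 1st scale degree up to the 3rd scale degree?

Spelling A♭ harmonic minor: A♭ B♭ C♭ D♭ E♭ F♭ G.
That puts A♭ below C♭.
From A♭ to C♭: 3 semitones over a third = minor.

minor 3rd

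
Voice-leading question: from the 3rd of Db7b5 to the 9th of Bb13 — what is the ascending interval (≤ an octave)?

Db7b5 has F as its 3rd, and Bb13 has C as its 9th.
Counting 5 letters and 7 half steps from F gives a perfect fifth.

P5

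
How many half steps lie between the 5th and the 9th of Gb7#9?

8

Spelling the chord: Gb–Bb–Db–Fb–A.
Db to A is an augmented fifth: 8 semitones.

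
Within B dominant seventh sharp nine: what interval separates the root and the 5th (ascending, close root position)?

Spelling the chord: B–D#–F#–A–C##.
So we need the interval from B up to F#.
B up to F# spans 5 letter names and 7 semitones — a perfect fifth.

perfect fifth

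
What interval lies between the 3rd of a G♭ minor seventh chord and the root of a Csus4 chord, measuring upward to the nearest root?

G♭ minor seventh has B𝄫 as its 3rd, and Csus4 has C as its root.
From B𝄫 to C: 3 semitones over a second = augmented.

A2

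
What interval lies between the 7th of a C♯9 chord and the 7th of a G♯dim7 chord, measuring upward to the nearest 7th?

diminished 5th

The 7th of C♯9 is B; the 7th of G♯dim7 is F.
From B to F: 6 semitones over a fifth = diminished.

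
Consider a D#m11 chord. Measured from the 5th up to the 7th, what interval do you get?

D# minor eleventh is spelled D#, F#, A#, C#, E#, G#.
5th = A#; 7th = C#.
3 letter names make it a third; at 3 semitones (a half step narrower than major) the quality is minor.

minor 3rd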